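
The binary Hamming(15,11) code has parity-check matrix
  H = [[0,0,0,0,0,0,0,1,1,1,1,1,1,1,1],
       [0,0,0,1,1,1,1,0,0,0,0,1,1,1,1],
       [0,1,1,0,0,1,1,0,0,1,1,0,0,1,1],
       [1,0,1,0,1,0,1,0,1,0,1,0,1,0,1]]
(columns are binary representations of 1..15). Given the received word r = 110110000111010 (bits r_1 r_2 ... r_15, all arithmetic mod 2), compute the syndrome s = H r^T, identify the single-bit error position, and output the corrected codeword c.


s = (0, 0, 0, 1)^T, error position = 1, corrected codeword c = 010110000111010

Compute s = H r^T mod 2 one row at a time:
  s_1 = 0 + 0 + 1 + 1 + 1 + 0 + 1 + 0 = 4 ≡ 0 (mod 2).
  s_2 = 1 + 1 + 0 + 0 + 1 + 0 + 1 + 0 = 4 ≡ 0 (mod 2).
  s_3 = 1 + 0 + 0 + 0 + 1 + 1 + 1 + 0 = 4 ≡ 0 (mod 2).
  s_4 = 1 + 0 + 1 + 0 + 0 + 1 + 0 + 0 = 3 ≡ 1 (mod 2).
s = (0, 0, 0, 1)^T — this equals column 1 of H (binary 0001), so error is at position 1.
Correct: flip bit 1 of r = 110110000111010 to get c = 010110000111010.


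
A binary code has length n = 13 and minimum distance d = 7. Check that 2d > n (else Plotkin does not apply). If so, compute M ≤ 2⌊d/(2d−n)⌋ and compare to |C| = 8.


Plotkin bound M ≤ 14; given |C| = 8 ≤ bound (satisfied).

Check applicability: 2d = 14, n = 13.
2d − n = 1 > 0, so Plotkin applies.
Compute d/(2d−n) = 7/1 ≈ 7.0000.
⌊d/(2d−n)⌋ = 7.
Plotkin bound: M ≤ 2·7 = 14.
Given |C| = 8, check: satisfied.
This |C| is below the Plotkin bound.


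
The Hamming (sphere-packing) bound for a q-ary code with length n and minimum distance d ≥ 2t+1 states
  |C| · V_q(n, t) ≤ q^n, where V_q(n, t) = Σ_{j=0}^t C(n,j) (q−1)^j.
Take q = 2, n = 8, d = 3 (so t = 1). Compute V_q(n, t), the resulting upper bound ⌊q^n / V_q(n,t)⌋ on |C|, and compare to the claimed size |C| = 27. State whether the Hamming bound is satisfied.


V_q(n, t) = 9, q^n = 256, Hamming bound = 28, |C| = 27 ≤ bound (satisfied).

Step 1: Compute V_q(n, t) = Σ_{j=0}^1 C(n, j) (q−1)^j.
  j = 0: C(8,0)·(1)^0 = 1·1 = 1.
  j = 1: C(8,1)·(1)^1 = 8·1 = 8.
  V_q(n, t) = 1 + 8 = 9.
Step 2: q^n = 2^8 = 256.
Step 3: Hamming bound ⌊q^n / V_q(n,t)⌋ = ⌊256/9⌋ = 28.
Step 4: Compare |C| = 27 to 28: satisfied.
The claimed |C| lies below the Hamming bound.


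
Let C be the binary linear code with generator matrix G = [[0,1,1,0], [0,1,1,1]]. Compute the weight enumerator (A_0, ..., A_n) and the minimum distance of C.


Weight distribution: A_0 = 1, A_1 = 1, A_2 = 1, A_3 = 1. Minimum distance d = 1.

Enumerate all 2^2 = 4 messages m ∈ F_2^2.
For each, compute codeword c = mG in F_2^4, then tally its weight.
  m = 00 → c = 0000, weight = 0.
  m = 10 → c = 0110, weight = 2.
  m = 01 → c = 0111, weight = 3.
  m = 11 → c = 0001, weight = 1.
Tally weights:
  weight 0: 1 codewords.
  weight 1: 1 codewords.
  weight 2: 1 codewords.
  weight 3: 1 codewords.
Minimum distance d = smallest w > 0 with A_w > 0 = 1.
Sanity: Σ A_w = 4 = 2^2 = 4 ✓.


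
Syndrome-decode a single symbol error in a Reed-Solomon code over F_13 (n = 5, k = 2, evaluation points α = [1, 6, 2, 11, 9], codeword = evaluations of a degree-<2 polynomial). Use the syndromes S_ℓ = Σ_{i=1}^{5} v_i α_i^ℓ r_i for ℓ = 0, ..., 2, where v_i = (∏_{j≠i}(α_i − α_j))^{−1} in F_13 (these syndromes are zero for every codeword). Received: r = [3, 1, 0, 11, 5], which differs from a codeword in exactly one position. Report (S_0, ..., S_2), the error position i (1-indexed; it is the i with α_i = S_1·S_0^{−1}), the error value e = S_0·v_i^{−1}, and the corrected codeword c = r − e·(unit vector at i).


S = (4, 5, 3), error at position 4, error magnitude e = 12, c = [3, 1, 0, 12, 5].

Step 1: column multipliers v_i = (∏_{j≠i}(α_i − α_j))^{−1} mod 13.
  i = 1 (α = 1): (1−6)(1−2)(1−11)(1−9) = (−5)·(−1)·(−10)·(−8) = 400 ≡ 10, so v_1 = 10^{−1} = 4 (mod 13).
  i = 2 (α = 6): (6−1)(6−2)(6−11)(6−9) = 5·4·(−5)·(−3) = 300 ≡ 1, so v_2 = 1^{−1} = 1 (mod 13).
  i = 3 (α = 2): (2−1)(2−6)(2−11)(2−9) = 1·(−4)·(−9)·(−7) = −252 ≡ 8, so v_3 = 8^{−1} = 5 (mod 13).
  i = 4 (α = 11): (11−1)(11−6)(11−2)(11−9) = 10·5·9·2 = 900 ≡ 3, so v_4 = 3^{−1} = 9 (mod 13).
  i = 5 (α = 9): (9−1)(9−6)(9−2)(9−11) = 8·3·7·(−2) = −336 ≡ 2, so v_5 = 2^{−1} = 7 (mod 13).
  v = [4, 1, 5, 9, 7].
Step 2: syndromes of r = [3, 1, 0, 11, 5] (all sums mod 13).
  S_0 = Σ v_i r_i = 4·3 + 1·1 + 5·0 + 9·11 + 7·5 = 147 ≡ 4.
  S_1 = Σ v_i α_i r_i = 4·1·3 + 1·6·1 + 5·2·0 + 9·11·11 + 7·9·5 = 1422 ≡ 5.
  α_i^2 mod 13 = [1, 10, 4, 4, 3].
  S_2 = Σ v_i α_i^2 r_i = 4·1·3 + 1·10·1 + 5·4·0 + 9·4·11 + 7·3·5 = 523 ≡ 3.
  S = (4, 5, 3) ≠ 0, so r is not a codeword (an error is present).
Step 3: locate the error. For a single error e at position i, S_ℓ = v_i·e·α_i^ℓ, so α_err = S_1/S_0.
  S_0^{−1} = 4^{−1} = 10 (mod 13), so α_err = 5·10 = 50 ≡ 11 = α_4. Error position i = 4.
  Consistency check: S_2/S_1 = 3·8 = 24 ≡ 11 = α_err ✓ (single-error assumption holds).
Step 4: error magnitude e = S_0/v_4 = S_0·∏_{j≠4}(α_4 − α_j) = 4·3 = 12 ≡ 12 (mod 13).
Step 5: correct position 4: c_4 = r_4 − e = 11 − 12 ≡ 12 (mod 13). Hence c = [3, 1, 0, 12, 5].
  Check: interpolating c through the α_i gives m(x) = 6 + 10·x (degree < 2) with m(α_i) = c_i for every i, so c is indeed a codeword.


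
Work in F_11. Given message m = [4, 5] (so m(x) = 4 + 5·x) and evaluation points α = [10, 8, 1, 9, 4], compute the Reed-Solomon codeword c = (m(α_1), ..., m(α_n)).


c = [10, 0, 9, 5, 2]

Message polynomial: m(x) = 4 + 5·x (mod 11).
For each evaluation point α_i, compute m(α_i) mod 11:
  α_1 = 10: Horner steps 5 → 10, so m(10) = 10.
  α_2 = 8: Horner steps 5 → 0, so m(8) = 0.
  α_3 = 1: Horner steps 5 → 9, so m(1) = 9.
  α_4 = 9: Horner steps 5 → 5, so m(9) = 5.
  α_5 = 4: Horner steps 5 → 2, so m(4) = 2.
Codeword c = [10, 0, 9, 5, 2] ∈ F_11^5.


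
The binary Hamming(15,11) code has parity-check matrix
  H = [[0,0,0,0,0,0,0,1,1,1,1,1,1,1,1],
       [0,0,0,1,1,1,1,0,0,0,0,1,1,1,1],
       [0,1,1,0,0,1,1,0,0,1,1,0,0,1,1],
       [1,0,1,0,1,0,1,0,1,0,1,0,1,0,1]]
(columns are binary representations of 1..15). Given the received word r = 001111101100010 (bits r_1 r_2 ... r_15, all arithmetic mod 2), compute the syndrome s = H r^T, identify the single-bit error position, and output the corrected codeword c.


s = (1, 1, 1, 0)^T, error position = 14, corrected codeword c = 001111101100000

Compute s = H r^T mod 2 one row at a time:
  s_1 = 0 + 1 + 1 + 0 + 0 + 0 + 1 + 0 = 3 ≡ 1 (mod 2).
  s_2 = 1 + 1 + 1 + 1 + 0 + 0 + 1 + 0 = 5 ≡ 1 (mod 2).
  s_3 = 0 + 1 + 1 + 1 + 1 + 0 + 1 + 0 = 5 ≡ 1 (mod 2).
  s_4 = 0 + 1 + 1 + 1 + 1 + 0 + 0 + 0 = 4 ≡ 0 (mod 2).
s = (1, 1, 1, 0)^T — this equals column 14 of H (binary 1110), so error is at position 14.
Correct: flip bit 14 of r = 001111101100010 to get c = 001111101100000.


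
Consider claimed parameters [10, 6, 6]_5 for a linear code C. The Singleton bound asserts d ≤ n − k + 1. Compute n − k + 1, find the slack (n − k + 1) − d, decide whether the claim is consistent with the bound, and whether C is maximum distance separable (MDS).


Singleton RHS = n − k + 1 = 5, slack = -1, bound violated (no such code; not MDS).

Singleton bound: d ≤ n − k + 1.
Here n = 10, k = 6, so n − k + 1 = 5.
Given d = 6, check d ≤ 5: NO.
Slack = (n − k + 1) − d = -1.
The slack is negative: d = 6 exceeds n − k + 1 = 5 by 1, so the Singleton bound is violated and no linear [10, 6, 6]_5 code can exist. In particular it is not MDS (MDS requires d = n − k + 1 exactly).
Description: the claimed parameters are [10, 6, 6]_5; such a code would be impossible (violates the Singleton bound).


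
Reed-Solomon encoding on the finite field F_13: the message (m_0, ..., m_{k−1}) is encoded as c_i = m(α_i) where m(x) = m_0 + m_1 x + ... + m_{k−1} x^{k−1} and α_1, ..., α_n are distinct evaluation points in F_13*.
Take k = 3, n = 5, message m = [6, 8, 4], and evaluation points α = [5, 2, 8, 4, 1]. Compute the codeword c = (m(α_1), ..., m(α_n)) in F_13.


c = [3, 12, 1, 11, 5]

Message polynomial: m(x) = 6 + 8·x + 4·x^2 (mod 13).
For each evaluation point α_i, compute m(α_i) mod 13:
  α_1 = 5: Horner steps 4 → 2 → 3, so m(5) = 3.
  α_2 = 2: Horner steps 4 → 3 → 12, so m(2) = 12.
  α_3 = 8: Horner steps 4 → 1 → 1, so m(8) = 1.
  α_4 = 4: Horner steps 4 → 11 → 11, so m(4) = 11.
  α_5 = 1: Horner steps 4 → 12 → 5, so m(1) = 5.
Codeword c = [3, 12, 1, 11, 5] ∈ F_13^5.


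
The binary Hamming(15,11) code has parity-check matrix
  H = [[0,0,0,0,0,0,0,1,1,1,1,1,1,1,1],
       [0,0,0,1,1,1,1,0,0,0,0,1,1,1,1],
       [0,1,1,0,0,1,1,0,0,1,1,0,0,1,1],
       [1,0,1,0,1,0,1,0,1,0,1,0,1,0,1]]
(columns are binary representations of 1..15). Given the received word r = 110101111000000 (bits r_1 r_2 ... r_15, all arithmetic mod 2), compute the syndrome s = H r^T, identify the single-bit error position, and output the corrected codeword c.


s = (0, 1, 1, 1)^T, error position = 7, corrected codeword c = 110101011000000

Compute s = H r^T mod 2 one row at a time:
  s_1 = 1 + 1 + 0 + 0 + 0 + 0 + 0 + 0 = 2 ≡ 0 (mod 2).
  s_2 = 1 + 0 + 1 + 1 + 0 + 0 + 0 + 0 = 3 ≡ 1 (mod 2).
  s_3 = 1 + 0 + 1 + 1 + 0 + 0 + 0 + 0 = 3 ≡ 1 (mod 2).
  s_4 = 1 + 0 + 0 + 1 + 1 + 0 + 0 + 0 = 3 ≡ 1 (mod 2).
s = (0, 1, 1, 1)^T — this equals column 7 of H (binary 0111), so error is at position 7.
Correct: flip bit 7 of r = 110101111000000 to get c = 110101011000000.


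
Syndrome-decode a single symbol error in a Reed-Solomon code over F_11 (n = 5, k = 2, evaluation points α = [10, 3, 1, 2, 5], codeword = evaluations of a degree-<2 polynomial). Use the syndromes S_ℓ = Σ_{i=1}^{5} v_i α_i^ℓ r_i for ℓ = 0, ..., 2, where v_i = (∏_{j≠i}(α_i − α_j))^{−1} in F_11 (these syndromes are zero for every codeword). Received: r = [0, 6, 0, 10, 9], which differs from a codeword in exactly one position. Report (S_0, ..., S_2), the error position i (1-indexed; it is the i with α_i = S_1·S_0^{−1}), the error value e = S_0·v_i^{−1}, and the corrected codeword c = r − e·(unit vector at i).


S = (5, 5, 5), error at position 3, error magnitude e = 8, c = [0, 6, 3, 10, 9].

Step 1: column multipliers v_i = (∏_{j≠i}(α_i − α_j))^{−1} mod 11.
  i = 1 (α = 10): (10−3)(10−1)(10−2)(10−5) = 7·9·8·5 = 2520 ≡ 1, so v_1 = 1^{−1} = 1 (mod 11).
  i = 2 (α = 3): (3−10)(3−1)(3−2)(3−5) = (−7)·2·1·(−2) = 28 ≡ 6, so v_2 = 6^{−1} = 2 (mod 11).
  i = 3 (α = 1): (1−10)(1−3)(1−2)(1−5) = (−9)·(−2)·(−1)·(−4) = 72 ≡ 6, so v_3 = 6^{−1} = 2 (mod 11).
  i = 4 (α = 2): (2−10)(2−3)(2−1)(2−5) = (−8)·(−1)·1·(−3) = −24 ≡ 9, so v_4 = 9^{−1} = 5 (mod 11).
  i = 5 (α = 5): (5−10)(5−3)(5−1)(5−2) = (−5)·2·4·3 = −120 ≡ 1, so v_5 = 1^{−1} = 1 (mod 11).
  v = [1, 2, 2, 5, 1].
Step 2: syndromes of r = [0, 6, 0, 10, 9] (all sums mod 11).
  S_0 = Σ v_i r_i = 1·0 + 2·6 + 2·0 + 5·10 + 1·9 = 71 ≡ 5.
  S_1 = Σ v_i α_i r_i = 1·10·0 + 2·3·6 + 2·1·0 + 5·2·10 + 1·5·9 = 181 ≡ 5.
  α_i^2 mod 11 = [1, 9, 1, 4, 3].
  S_2 = Σ v_i α_i^2 r_i = 1·1·0 + 2·9·6 + 2·1·0 + 5·4·10 + 1·3·9 = 335 ≡ 5.
  S = (5, 5, 5) ≠ 0, so r is not a codeword (an error is present).
Step 3: locate the error. For a single error e at position i, S_ℓ = v_i·e·α_i^ℓ, so α_err = S_1/S_0.
  S_0^{−1} = 5^{−1} = 9 (mod 11), so α_err = 5·9 = 45 ≡ 1 = α_3. Error position i = 3.
  Consistency check: S_2/S_1 = 5·9 = 45 ≡ 1 = α_err ✓ (single-error assumption holds).
Step 4: error magnitude e = S_0/v_3 = S_0·∏_{j≠3}(α_3 − α_j) = 5·6 = 30 ≡ 8 (mod 11).
Step 5: correct position 3: c_3 = r_3 − e = 0 − 8 ≡ 3 (mod 11). Hence c = [0, 6, 3, 10, 9].
  Check: interpolating c through the α_i gives m(x) = 7 + 7·x (degree < 2) with m(α_i) = c_i for every i, so c is indeed a codeword.


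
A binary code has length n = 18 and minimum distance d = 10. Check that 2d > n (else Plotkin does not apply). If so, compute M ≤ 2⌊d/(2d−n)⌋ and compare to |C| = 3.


Plotkin bound M ≤ 10; given |C| = 3 ≤ bound (satisfied).

Check applicability: 2d = 20, n = 18.
2d − n = 2 > 0, so Plotkin applies.
Compute d/(2d−n) = 10/2 ≈ 5.0000.
⌊d/(2d−n)⌋ = 5.
Plotkin bound: M ≤ 2·5 = 10.
Given |C| = 3, check: satisfied.
This |C| is below the Plotkin bound.


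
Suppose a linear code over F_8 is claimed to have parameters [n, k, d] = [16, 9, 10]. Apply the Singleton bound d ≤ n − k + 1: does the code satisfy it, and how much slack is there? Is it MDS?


Singleton RHS = n − k + 1 = 8, slack = -2, bound violated (no such code; not MDS).

Singleton bound: d ≤ n − k + 1.
Here n = 16, k = 9, so n − k + 1 = 8.
Given d = 10, check d ≤ 8: NO.
Slack = (n − k + 1) − d = -2.
The slack is negative: d = 10 exceeds n − k + 1 = 8 by 2, so the Singleton bound is violated and no linear [16, 9, 10]_8 code can exist. In particular it is not MDS (MDS requires d = n − k + 1 exactly).
Description: the claimed parameters are [16, 9, 10]_8; such a code would be impossible (violates the Singleton bound).


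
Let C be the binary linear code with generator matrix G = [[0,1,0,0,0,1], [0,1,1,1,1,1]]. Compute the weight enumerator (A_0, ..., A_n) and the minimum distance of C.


Weight distribution: A_0 = 1, A_2 = 1, A_3 = 1, A_5 = 1. Minimum distance d = 2.

Enumerate all 2^2 = 4 messages m ∈ F_2^2.
For each, compute codeword c = mG in F_2^6, then tally its weight.
  m = 00 → c = 000000, weight = 0.
  m = 10 → c = 010001, weight = 2.
  m = 01 → c = 011111, weight = 5.
  m = 11 → c = 001110, weight = 3.
Tally weights:
  weight 0: 1 codewords.
  weight 2: 1 codewords.
  weight 3: 1 codewords.
  weight 5: 1 codewords.
Minimum distance d = smallest w > 0 with A_w > 0 = 2.
Sanity: Σ A_w = 4 = 2^2 = 4 ✓.


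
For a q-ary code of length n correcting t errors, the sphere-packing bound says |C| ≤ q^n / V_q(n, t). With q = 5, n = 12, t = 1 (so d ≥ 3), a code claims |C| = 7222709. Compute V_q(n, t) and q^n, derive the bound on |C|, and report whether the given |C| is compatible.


V_q(n, t) = 49, q^n = 244140625, Hamming bound = 4982461, |C| = 7222709 > bound (violated).

Step 1: Compute V_q(n, t) = Σ_{j=0}^1 C(n, j) (q−1)^j.
  j = 0: C(12,0)·(4)^0 = 1·1 = 1.
  j = 1: C(12,1)·(4)^1 = 12·4 = 48.
  V_q(n, t) = 1 + 48 = 49.
Step 2: q^n = 5^12 = 244140625.
Step 3: Hamming bound ⌊q^n / V_q(n,t)⌋ = ⌊244140625/49⌋ = 4982461.
Step 4: Compare |C| = 7222709 to 4982461: violated.
The claimed |C| lies above the Hamming bound, so no 5-ary code of length 12 with d ≥ 3 can have 7222709 codewords.


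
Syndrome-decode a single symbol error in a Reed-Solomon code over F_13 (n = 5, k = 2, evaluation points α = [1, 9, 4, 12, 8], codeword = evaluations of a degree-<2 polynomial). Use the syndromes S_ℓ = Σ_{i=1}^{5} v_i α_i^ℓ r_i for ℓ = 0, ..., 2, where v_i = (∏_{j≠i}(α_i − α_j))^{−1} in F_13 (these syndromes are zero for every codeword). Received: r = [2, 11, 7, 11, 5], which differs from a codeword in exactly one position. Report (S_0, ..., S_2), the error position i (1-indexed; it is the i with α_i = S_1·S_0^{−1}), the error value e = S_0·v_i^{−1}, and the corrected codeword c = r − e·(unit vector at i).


S = (7, 6, 7), error at position 4, error magnitude e = 8, c = [2, 11, 7, 3, 5].

Step 1: column multipliers v_i = (∏_{j≠i}(α_i − α_j))^{−1} mod 13.
  i = 1 (α = 1): (1−9)(1−4)(1−12)(1−8) = (−8)·(−3)·(−11)·(−7) = 1848 ≡ 2, so v_1 = 2^{−1} = 7 (mod 13).
  i = 2 (α = 9): (9−1)(9−4)(9−12)(9−8) = 8·5·(−3)·1 = −120 ≡ 10, so v_2 = 10^{−1} = 4 (mod 13).
  i = 3 (α = 4): (4−1)(4−9)(4−12)(4−8) = 3·(−5)·(−8)·(−4) = −480 ≡ 1, so v_3 = 1^{−1} = 1 (mod 13).
  i = 4 (α = 12): (12−1)(12−9)(12−4)(12−8) = 11·3·8·4 = 1056 ≡ 3, so v_4 = 3^{−1} = 9 (mod 13).
  i = 5 (α = 8): (8−1)(8−9)(8−4)(8−12) = 7·(−1)·4·(−4) = 112 ≡ 8, so v_5 = 8^{−1} = 5 (mod 13).
  v = [7, 4, 1, 9, 5].
Step 2: syndromes of r = [2, 11, 7, 11, 5] (all sums mod 13).
  S_0 = Σ v_i r_i = 7·2 + 4·11 + 1·7 + 9·11 + 5·5 = 189 ≡ 7.
  S_1 = Σ v_i α_i r_i = 7·1·2 + 4·9·11 + 1·4·7 + 9·12·11 + 5·8·5 = 1826 ≡ 6.
  α_i^2 mod 13 = [1, 3, 3, 1, 12].
  S_2 = Σ v_i α_i^2 r_i = 7·1·2 + 4·3·11 + 1·3·7 + 9·1·11 + 5·12·5 = 566 ≡ 7.
  S = (7, 6, 7) ≠ 0, so r is not a codeword (an error is present).
Step 3: locate the error. For a single error e at position i, S_ℓ = v_i·e·α_i^ℓ, so α_err = S_1/S_0.
  S_0^{−1} = 7^{−1} = 2 (mod 13), so α_err = 6·2 = 12 ≡ 12 = α_4. Error position i = 4.
  Consistency check: S_2/S_1 = 7·11 = 77 ≡ 12 = α_err ✓ (single-error assumption holds).
Step 4: error magnitude e = S_0/v_4 = S_0·∏_{j≠4}(α_4 − α_j) = 7·3 = 21 ≡ 8 (mod 13).
Step 5: correct position 4: c_4 = r_4 − e = 11 − 8 ≡ 3 (mod 13). Hence c = [2, 11, 7, 3, 5].
  Check: interpolating c through the α_i gives m(x) = 9 + 6·x (degree < 2) with m(α_i) = c_i for every i, so c is indeed a codeword.


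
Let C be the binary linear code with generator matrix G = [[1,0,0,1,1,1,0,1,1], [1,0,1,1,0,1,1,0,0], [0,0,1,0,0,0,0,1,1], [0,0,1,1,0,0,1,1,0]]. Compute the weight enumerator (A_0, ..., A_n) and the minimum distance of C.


Weight distribution: A_0 = 1, A_2 = 1, A_3 = 4, A_4 = 3, A_5 = 4, A_6 = 3. Minimum distance d = 2.

Enumerate all 2^4 = 16 messages m ∈ F_2^4.
For each, compute codeword c = mG in F_2^9, then tally its weight.
  m = 0000 → c = 000000000, weight = 0.
  m = 1000 → c = 100111011, weight = 6.
  m = 0100 → c = 101101100, weight = 5.
  m = 1100 → c = 001010111, weight = 5.
  m = 0010 → c = 001000011, weight = 3.
  m = 1010 → c = 101111000, weight = 5.
  m = 0110 → c = 100101111, weight = 6.
  m = 1110 → c = 000010100, weight = 2.
  m = 0001 → c = 001100110, weight = 4.
  m = 1001 → c = 101011101, weight = 6.
  m = 0101 → c = 100001010, weight = 3.
  m = 1101 → c = 000110001, weight = 3.
  m = 0011 → c = 000100101, weight = 3.
  m = 1011 → c = 100011110, weight = 5.
  m = 0111 → c = 101001001, weight = 4.
  m = 1111 → c = 001110010, weight = 4.
Tally weights:
  weight 0: 1 codewords.
  weight 2: 1 codewords.
  weight 3: 4 codewords.
  weight 4: 3 codewords.
  weight 5: 4 codewords.
  weight 6: 3 codewords.
Minimum distance d = smallest w > 0 with A_w > 0 = 2.
Sanity: Σ A_w = 16 = 2^4 = 16 ✓.


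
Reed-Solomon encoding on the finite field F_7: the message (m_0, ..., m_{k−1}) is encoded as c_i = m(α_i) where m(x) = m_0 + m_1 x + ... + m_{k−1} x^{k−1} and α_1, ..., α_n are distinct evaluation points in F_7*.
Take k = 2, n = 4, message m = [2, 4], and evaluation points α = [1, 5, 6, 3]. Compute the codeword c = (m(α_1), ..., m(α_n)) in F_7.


c = [6, 1, 5, 0]

Message polynomial: m(x) = 2 + 4·x (mod 7).
For each evaluation point α_i, compute m(α_i) mod 7:
  α_1 = 1: Horner steps 4 → 6, so m(1) = 6.
  α_2 = 5: Horner steps 4 → 1, so m(5) = 1.
  α_3 = 6: Horner steps 4 → 5, so m(6) = 5.
  α_4 = 3: Horner steps 4 → 0, so m(3) = 0.
Codeword c = [6, 1, 5, 0] ∈ F_7^4.


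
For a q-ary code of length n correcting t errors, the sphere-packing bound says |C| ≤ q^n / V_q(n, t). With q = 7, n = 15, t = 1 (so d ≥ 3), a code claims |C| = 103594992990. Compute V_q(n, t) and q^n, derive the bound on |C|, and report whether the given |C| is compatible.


V_q(n, t) = 91, q^n = 4747561509943, Hamming bound = 52171005603, |C| = 103594992990 > bound (violated).

Step 1: Compute V_q(n, t) = Σ_{j=0}^1 C(n, j) (q−1)^j.
  j = 0: C(15,0)·(6)^0 = 1·1 = 1.
  j = 1: C(15,1)·(6)^1 = 15·6 = 90.
  V_q(n, t) = 1 + 90 = 91.
Step 2: q^n = 7^15 = 4747561509943.
Step 3: Hamming bound ⌊q^n / V_q(n,t)⌋ = ⌊4747561509943/91⌋ = 52171005603.
Step 4: Compare |C| = 103594992990 to 52171005603: violated.
The claimed |C| lies above the Hamming bound, so no 7-ary code of length 15 with d ≥ 3 can have 103594992990 codewords.


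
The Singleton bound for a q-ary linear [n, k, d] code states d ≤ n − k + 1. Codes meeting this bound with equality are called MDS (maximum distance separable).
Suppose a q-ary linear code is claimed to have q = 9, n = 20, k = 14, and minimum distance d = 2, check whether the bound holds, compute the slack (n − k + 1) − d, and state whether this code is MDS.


Singleton RHS = n − k + 1 = 7, slack = 5, bound satisfied, not MDS.

Singleton bound: d ≤ n − k + 1.
Here n = 20, k = 14, so n − k + 1 = 7.
Given d = 2, check d ≤ 7: YES.
Slack = (n − k + 1) − d = 5.
The code is NOT MDS (slack = 5 > 0).
Description: the claimed parameters are [20, 14, 2]_9; such a code would be non-MDS.


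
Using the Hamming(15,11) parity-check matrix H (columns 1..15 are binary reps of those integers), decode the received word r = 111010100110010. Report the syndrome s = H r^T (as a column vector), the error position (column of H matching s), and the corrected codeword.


s = (1, 1, 0, 1)^T, error position = 13, corrected codeword c = 111010100110110

Compute s = H r^T mod 2 one row at a time:
  s_1 = 0 + 0 + 1 + 1 + 0 + 0 + 1 + 0 = 3 ≡ 1 (mod 2).
  s_2 = 0 + 1 + 0 + 1 + 0 + 0 + 1 + 0 = 3 ≡ 1 (mod 2).
  s_3 = 1 + 1 + 0 + 1 + 1 + 1 + 1 + 0 = 6 ≡ 0 (mod 2).
  s_4 = 1 + 1 + 1 + 1 + 0 + 1 + 0 + 0 = 5 ≡ 1 (mod 2).
s = (1, 1, 0, 1)^T — this equals column 13 of H (binary 1101), so error is at position 13.
Correct: flip bit 13 of r = 111010100110010 to get c = 111010100110110.


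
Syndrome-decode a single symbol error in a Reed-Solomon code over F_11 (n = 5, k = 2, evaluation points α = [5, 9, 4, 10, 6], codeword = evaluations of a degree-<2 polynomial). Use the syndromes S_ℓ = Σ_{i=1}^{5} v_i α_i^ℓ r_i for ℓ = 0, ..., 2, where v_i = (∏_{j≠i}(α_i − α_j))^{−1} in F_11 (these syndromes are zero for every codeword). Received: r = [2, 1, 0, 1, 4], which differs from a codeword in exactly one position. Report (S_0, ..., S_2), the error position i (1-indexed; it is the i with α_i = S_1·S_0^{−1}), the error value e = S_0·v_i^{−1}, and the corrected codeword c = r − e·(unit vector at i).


S = (4, 3, 5), error at position 2, error magnitude e = 2, c = [2, 10, 0, 1, 4].

Step 1: column multipliers v_i = (∏_{j≠i}(α_i − α_j))^{−1} mod 11.
  i = 1 (α = 5): (5−9)(5−4)(5−10)(5−6) = (−4)·1·(−5)·(−1) = −20 ≡ 2, so v_1 = 2^{−1} = 6 (mod 11).
  i = 2 (α = 9): (9−5)(9−4)(9−10)(9−6) = 4·5·(−1)·3 = −60 ≡ 6, so v_2 = 6^{−1} = 2 (mod 11).
  i = 3 (α = 4): (4−5)(4−9)(4−10)(4−6) = (−1)·(−5)·(−6)·(−2) = 60 ≡ 5, so v_3 = 5^{−1} = 9 (mod 11).
  i = 4 (α = 10): (10−5)(10−9)(10−4)(10−6) = 5·1·6·4 = 120 ≡ 10, so v_4 = 10^{−1} = 10 (mod 11).
  i = 5 (α = 6): (6−5)(6−9)(6−4)(6−10) = 1·(−3)·2·(−4) = 24 ≡ 2, so v_5 = 2^{−1} = 6 (mod 11).
  v = [6, 2, 9, 10, 6].
Step 2: syndromes of r = [2, 1, 0, 1, 4] (all sums mod 11).
  S_0 = Σ v_i r_i = 6·2 + 2·1 + 9·0 + 10·1 + 6·4 = 48 ≡ 4.
  S_1 = Σ v_i α_i r_i = 6·5·2 + 2·9·1 + 9·4·0 + 10·10·1 + 6·6·4 = 322 ≡ 3.
  α_i^2 mod 11 = [3, 4, 5, 1, 3].
  S_2 = Σ v_i α_i^2 r_i = 6·3·2 + 2·4·1 + 9·5·0 + 10·1·1 + 6·3·4 = 126 ≡ 5.
  S = (4, 3, 5) ≠ 0, so r is not a codeword (an error is present).
Step 3: locate the error. For a single error e at position i, S_ℓ = v_i·e·α_i^ℓ, so α_err = S_1/S_0.
  S_0^{−1} = 4^{−1} = 3 (mod 11), so α_err = 3·3 = 9 ≡ 9 = α_2. Error position i = 2.
  Consistency check: S_2/S_1 = 5·4 = 20 ≡ 9 = α_err ✓ (single-error assumption holds).
Step 4: error magnitude e = S_0/v_2 = S_0·∏_{j≠2}(α_2 − α_j) = 4·6 = 24 ≡ 2 (mod 11).
Step 5: correct position 2: c_2 = r_2 − e = 1 − 2 ≡ 10 (mod 11). Hence c = [2, 10, 0, 1, 4].
  Check: interpolating c through the α_i gives m(x) = 3 + 2·x (degree < 2) with m(α_i) = c_i for every i, so c is indeed a codeword.


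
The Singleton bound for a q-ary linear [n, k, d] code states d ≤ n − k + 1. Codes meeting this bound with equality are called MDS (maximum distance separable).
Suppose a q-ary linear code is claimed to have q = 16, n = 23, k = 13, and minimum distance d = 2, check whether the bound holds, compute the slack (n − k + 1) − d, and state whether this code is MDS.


Singleton RHS = n − k + 1 = 11, slack = 9, bound satisfied, not MDS.

Singleton bound: d ≤ n − k + 1.
Here n = 23, k = 13, so n − k + 1 = 11.
Given d = 2, check d ≤ 11: YES.
Slack = (n − k + 1) − d = 9.
The code is NOT MDS (slack = 9 > 0).
Description: the claimed parameters are [23, 13, 2]_16; such a code would be non-MDS.


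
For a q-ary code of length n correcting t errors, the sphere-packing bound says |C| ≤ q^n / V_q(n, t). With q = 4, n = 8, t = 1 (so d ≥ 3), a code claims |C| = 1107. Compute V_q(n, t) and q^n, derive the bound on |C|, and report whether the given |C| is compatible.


V_q(n, t) = 25, q^n = 65536, Hamming bound = 2621, |C| = 1107 ≤ bound (satisfied).

Step 1: Compute V_q(n, t) = Σ_{j=0}^1 C(n, j) (q−1)^j.
  j = 0: C(8,0)·(3)^0 = 1·1 = 1.
  j = 1: C(8,1)·(3)^1 = 8·3 = 24.
  V_q(n, t) = 1 + 24 = 25.
Step 2: q^n = 4^8 = 65536.
Step 3: Hamming bound ⌊q^n / V_q(n,t)⌋ = ⌊65536/25⌋ = 2621.
Step 4: Compare |C| = 1107 to 2621: satisfied.
The claimed |C| lies below the Hamming bound.


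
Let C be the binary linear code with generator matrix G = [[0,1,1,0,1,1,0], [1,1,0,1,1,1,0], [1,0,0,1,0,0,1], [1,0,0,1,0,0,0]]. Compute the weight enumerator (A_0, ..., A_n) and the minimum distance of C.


Weight distribution: A_0 = 1, A_1 = 2, A_2 = 2, A_3 = 3, A_4 = 3, A_5 = 2, A_6 = 2, A_7 = 1. Minimum distance d = 1.

Enumerate all 2^4 = 16 messages m ∈ F_2^4.
For each, compute codeword c = mG in F_2^7, then tally its weight.
  m = 0000 → c = 0000000, weight = 0.
  m = 1000 → c = 0110110, weight = 4.
  m = 0100 → c = 1101110, weight = 5.
  m = 1100 → c = 1011000, weight = 3.
  m = 0010 → c = 1001001, weight = 3.
  m = 1010 → c = 1111111, weight = 7.
  m = 0110 → c = 0100111, weight = 4.
  m = 1110 → c = 0010001, weight = 2.
  m = 0001 → c = 1001000, weight = 2.
  m = 1001 → c = 1111110, weight = 6.
  m = 0101 → c = 0100110, weight = 3.
  m = 1101 → c = 0010000, weight = 1.
  m = 0011 → c = 0000001, weight = 1.
  m = 1011 → c = 0110111, weight = 5.
  m = 0111 → c = 1101111, weight = 6.
  m = 1111 → c = 1011001, weight = 4.
Tally weights:
  weight 0: 1 codewords.
  weight 1: 2 codewords.
  weight 2: 2 codewords.
  weight 3: 3 codewords.
  weight 4: 3 codewords.
  weight 5: 2 codewords.
  weight 6: 2 codewords.
  weight 7: 1 codewords.
Minimum distance d = smallest w > 0 with A_w > 0 = 1.
Sanity: Σ A_w = 16 = 2^4 = 16 ✓.


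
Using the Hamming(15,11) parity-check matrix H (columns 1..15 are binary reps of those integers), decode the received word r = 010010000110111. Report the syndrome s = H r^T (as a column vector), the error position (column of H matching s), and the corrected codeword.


s = (1, 0, 1, 0)^T, error position = 10, corrected codeword c = 010010000010111

Compute s = H r^T mod 2 one row at a time:
  s_1 = 0 + 0 + 1 + 1 + 0 + 1 + 1 + 1 = 5 ≡ 1 (mod 2).
  s_2 = 0 + 1 + 0 + 0 + 0 + 1 + 1 + 1 = 4 ≡ 0 (mod 2).
  s_3 = 1 + 0 + 0 + 0 + 1 + 1 + 1 + 1 = 5 ≡ 1 (mod 2).
  s_4 = 0 + 0 + 1 + 0 + 0 + 1 + 1 + 1 = 4 ≡ 0 (mod 2).
s = (1, 0, 1, 0)^T — this equals column 10 of H (binary 1010), so error is at position 10.
Correct: flip bit 10 of r = 010010000110111 to get c = 010010000010111.


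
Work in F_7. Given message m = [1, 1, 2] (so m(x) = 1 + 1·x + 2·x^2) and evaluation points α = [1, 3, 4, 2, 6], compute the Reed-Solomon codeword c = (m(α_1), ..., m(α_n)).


c = [4, 1, 2, 4, 2]

Message polynomial: m(x) = 1 + 1·x + 2·x^2 (mod 7).
For each evaluation point α_i, compute m(α_i) mod 7:
  α_1 = 1: Horner steps 2 → 3 → 4, so m(1) = 4.
  α_2 = 3: Horner steps 2 → 0 → 1, so m(3) = 1.
  α_3 = 4: Horner steps 2 → 2 → 2, so m(4) = 2.
  α_4 = 2: Horner steps 2 → 5 → 4, so m(2) = 4.
  α_5 = 6: Horner steps 2 → 6 → 2, so m(6) = 2.
Codeword c = [4, 1, 2, 4, 2] ∈ F_7^5.


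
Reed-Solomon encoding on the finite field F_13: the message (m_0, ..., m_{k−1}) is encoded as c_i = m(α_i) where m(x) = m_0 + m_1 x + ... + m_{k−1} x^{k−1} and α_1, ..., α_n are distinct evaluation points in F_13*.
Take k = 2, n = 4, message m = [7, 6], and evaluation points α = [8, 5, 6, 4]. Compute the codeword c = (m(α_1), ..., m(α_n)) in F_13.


c = [3, 11, 4, 5]

Message polynomial: m(x) = 7 + 6·x (mod 13).
For each evaluation point α_i, compute m(α_i) mod 13:
  α_1 = 8: Horner steps 6 → 3, so m(8) = 3.
  α_2 = 5: Horner steps 6 → 11, so m(5) = 11.
  α_3 = 6: Horner steps 6 → 4, so m(6) = 4.
  α_4 = 4: Horner steps 6 → 5, so m(4) = 5.
Codeword c = [3, 11, 4, 5] ∈ F_13^4.


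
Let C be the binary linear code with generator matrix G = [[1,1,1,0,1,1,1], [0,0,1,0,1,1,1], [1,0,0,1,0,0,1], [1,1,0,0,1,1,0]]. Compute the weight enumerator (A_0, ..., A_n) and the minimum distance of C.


Weight distribution: A_0 = 1, A_2 = 3, A_3 = 4, A_4 = 3, A_5 = 4, A_6 = 1. Minimum distance d = 2.

Enumerate all 2^4 = 16 messages m ∈ F_2^4.
For each, compute codeword c = mG in F_2^7, then tally its weight.
  m = 0000 → c = 0000000, weight = 0.
  m = 1000 → c = 1110111, weight = 6.
  m = 0100 → c = 0010111, weight = 4.
  m = 1100 → c = 1100000, weight = 2.
  m = 0010 → c = 1001001, weight = 3.
  m = 1010 → c = 0111110, weight = 5.
  m = 0110 → c = 1011110, weight = 5.
  m = 1110 → c = 0101001, weight = 3.
  m = 0001 → c = 1100110, weight = 4.
  m = 1001 → c = 0010001, weight = 2.
  m = 0101 → c = 1110001, weight = 4.
  m = 1101 → c = 0000110, weight = 2.
  m = 0011 → c = 0101111, weight = 5.
  m = 1011 → c = 1011000, weight = 3.
  m = 0111 → c = 0111000, weight = 3.
  m = 1111 → c = 1001111, weight = 5.
Tally weights:
  weight 0: 1 codewords.
  weight 2: 3 codewords.
  weight 3: 4 codewords.
  weight 4: 3 codewords.
  weight 5: 4 codewords.
  weight 6: 1 codewords.
Minimum distance d = smallest w > 0 with A_w > 0 = 2.
Sanity: Σ A_w = 16 = 2^4 = 16 ✓.


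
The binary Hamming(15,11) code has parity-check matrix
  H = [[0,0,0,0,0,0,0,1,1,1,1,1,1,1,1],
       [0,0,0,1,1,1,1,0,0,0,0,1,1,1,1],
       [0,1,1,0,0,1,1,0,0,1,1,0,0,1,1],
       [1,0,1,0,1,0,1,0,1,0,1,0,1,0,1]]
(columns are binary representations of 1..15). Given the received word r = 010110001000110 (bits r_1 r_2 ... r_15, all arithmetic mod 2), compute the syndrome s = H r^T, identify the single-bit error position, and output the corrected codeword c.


s = (1, 0, 0, 1)^T, error position = 9, corrected codeword c = 010110000000110

Compute s = H r^T mod 2 one row at a time:
  s_1 = 0 + 1 + 0 + 0 + 0 + 1 + 1 + 0 = 3 ≡ 1 (mod 2).
  s_2 = 1 + 1 + 0 + 0 + 0 + 1 + 1 + 0 = 4 ≡ 0 (mod 2).
  s_3 = 1 + 0 + 0 + 0 + 0 + 0 + 1 + 0 = 2 ≡ 0 (mod 2).
  s_4 = 0 + 0 + 1 + 0 + 1 + 0 + 1 + 0 = 3 ≡ 1 (mod 2).
s = (1, 0, 0, 1)^T — this equals column 9 of H (binary 1001), so error is at position 9.
Correct: flip bit 9 of r = 010110001000110 to get c = 010110000000110.


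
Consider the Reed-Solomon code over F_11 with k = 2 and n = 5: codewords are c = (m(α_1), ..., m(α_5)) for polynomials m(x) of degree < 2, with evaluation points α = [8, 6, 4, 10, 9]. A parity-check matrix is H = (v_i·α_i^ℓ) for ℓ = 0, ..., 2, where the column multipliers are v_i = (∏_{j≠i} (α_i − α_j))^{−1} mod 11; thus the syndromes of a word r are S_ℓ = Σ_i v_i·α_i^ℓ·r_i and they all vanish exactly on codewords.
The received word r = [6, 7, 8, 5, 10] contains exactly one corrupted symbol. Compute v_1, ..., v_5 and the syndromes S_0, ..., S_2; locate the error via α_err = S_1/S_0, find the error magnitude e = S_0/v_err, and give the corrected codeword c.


S = (3, 5, 1), error at position 5, error magnitude e = 10, c = [6, 7, 8, 5, 0].

Step 1: column multipliers v_i = (∏_{j≠i}(α_i − α_j))^{−1} mod 11.
  i = 1 (α = 8): (8−6)(8−4)(8−10)(8−9) = 2·4·(−2)·(−1) = 16 ≡ 5, so v_1 = 5^{−1} = 9 (mod 11).
  i = 2 (α = 6): (6−8)(6−4)(6−10)(6−9) = (−2)·2·(−4)·(−3) = −48 ≡ 7, so v_2 = 7^{−1} = 8 (mod 11).
  i = 3 (α = 4): (4−8)(4−6)(4−10)(4−9) = (−4)·(−2)·(−6)·(−5) = 240 ≡ 9, so v_3 = 9^{−1} = 5 (mod 11).
  i = 4 (α = 10): (10−8)(10−6)(10−4)(10−9) = 2·4·6·1 = 48 ≡ 4, so v_4 = 4^{−1} = 3 (mod 11).
  i = 5 (α = 9): (9−8)(9−6)(9−4)(9−10) = 1·3·5·(−1) = −15 ≡ 7, so v_5 = 7^{−1} = 8 (mod 11).
  v = [9, 8, 5, 3, 8].
Step 2: syndromes of r = [6, 7, 8, 5, 10] (all sums mod 11).
  S_0 = Σ v_i r_i = 9·6 + 8·7 + 5·8 + 3·5 + 8·10 = 245 ≡ 3.
  S_1 = Σ v_i α_i r_i = 9·8·6 + 8·6·7 + 5·4·8 + 3·10·5 + 8·9·10 = 1798 ≡ 5.
  α_i^2 mod 11 = [9, 3, 5, 1, 4].
  S_2 = Σ v_i α_i^2 r_i = 9·9·6 + 8·3·7 + 5·5·8 + 3·1·5 + 8·4·10 = 1189 ≡ 1.
  S = (3, 5, 1) ≠ 0, so r is not a codeword (an error is present).
Step 3: locate the error. For a single error e at position i, S_ℓ = v_i·e·α_i^ℓ, so α_err = S_1/S_0.
  S_0^{−1} = 3^{−1} = 4 (mod 11), so α_err = 5·4 = 20 ≡ 9 = α_5. Error position i = 5.
  Consistency check: S_2/S_1 = 1·9 = 9 ≡ 9 = α_err ✓ (single-error assumption holds).
Step 4: error magnitude e = S_0/v_5 = S_0·∏_{j≠5}(α_5 − α_j) = 3·7 = 21 ≡ 10 (mod 11).
Step 5: correct position 5: c_5 = r_5 − e = 10 − 10 ≡ 0 (mod 11). Hence c = [6, 7, 8, 5, 0].
  Check: interpolating c through the α_i gives m(x) = 10 + 5·x (degree < 2) with m(α_i) = c_i for every i, so c is indeed a codeword.


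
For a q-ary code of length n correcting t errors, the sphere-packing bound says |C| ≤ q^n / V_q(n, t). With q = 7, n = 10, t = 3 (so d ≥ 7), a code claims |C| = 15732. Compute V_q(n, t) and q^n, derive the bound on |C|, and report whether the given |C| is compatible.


V_q(n, t) = 27601, q^n = 282475249, Hamming bound = 10234, |C| = 15732 > bound (violated).

Step 1: Compute V_q(n, t) = Σ_{j=0}^3 C(n, j) (q−1)^j.
  j = 0: C(10,0)·(6)^0 = 1·1 = 1.
  j = 1: C(10,1)·(6)^1 = 10·6 = 60.
  j = 2: C(10,2)·(6)^2 = 45·36 = 1620.
  j = 3: C(10,3)·(6)^3 = 120·216 = 25920.
  V_q(n, t) = 1 + 60 + 1620 + 25920 = 27601.
Step 2: q^n = 7^10 = 282475249.
Step 3: Hamming bound ⌊q^n / V_q(n,t)⌋ = ⌊282475249/27601⌋ = 10234.
Step 4: Compare |C| = 15732 to 10234: violated.
The claimed |C| lies above the Hamming bound, so no 7-ary code of length 10 with d ≥ 7 can have 15732 codewords.


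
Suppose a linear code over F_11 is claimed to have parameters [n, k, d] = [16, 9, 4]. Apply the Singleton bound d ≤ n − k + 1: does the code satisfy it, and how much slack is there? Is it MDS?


Singleton RHS = n − k + 1 = 8, slack = 4, bound satisfied, not MDS.

Singleton bound: d ≤ n − k + 1.
Here n = 16, k = 9, so n − k + 1 = 8.
Given d = 4, check d ≤ 8: YES.
Slack = (n − k + 1) − d = 4.
The code is NOT MDS (slack = 4 > 0).
Description: the claimed parameters are [16, 9, 4]_11; such a code would be non-MDS.


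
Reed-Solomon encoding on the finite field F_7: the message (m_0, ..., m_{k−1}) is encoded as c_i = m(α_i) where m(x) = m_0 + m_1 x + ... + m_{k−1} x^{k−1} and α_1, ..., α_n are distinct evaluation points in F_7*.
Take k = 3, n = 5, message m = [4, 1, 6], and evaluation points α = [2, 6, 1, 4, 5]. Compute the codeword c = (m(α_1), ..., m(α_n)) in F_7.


c = [2, 2, 4, 6, 5]

Message polynomial: m(x) = 4 + 1·x + 6·x^2 (mod 7).
For each evaluation point α_i, compute m(α_i) mod 7:
  α_1 = 2: Horner steps 6 → 6 → 2, so m(2) = 2.
  α_2 = 6: Horner steps 6 → 2 → 2, so m(6) = 2.
  α_3 = 1: Horner steps 6 → 0 → 4, so m(1) = 4.
  α_4 = 4: Horner steps 6 → 4 → 6, so m(4) = 6.
  α_5 = 5: Horner steps 6 → 3 → 5, so m(5) = 5.
Codeword c = [2, 2, 4, 6, 5] ∈ F_7^5.


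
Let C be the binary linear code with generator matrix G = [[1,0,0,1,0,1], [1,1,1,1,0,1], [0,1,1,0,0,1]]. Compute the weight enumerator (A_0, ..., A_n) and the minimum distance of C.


Weight distribution: A_0 = 1, A_1 = 1, A_2 = 2, A_3 = 2, A_4 = 1, A_5 = 1. Minimum distance d = 1.

Enumerate all 2^3 = 8 messages m ∈ F_2^3.
For each, compute codeword c = mG in F_2^6, then tally its weight.
  m = 000 → c = 000000, weight = 0.
  m = 100 → c = 100101, weight = 3.
  m = 010 → c = 111101, weight = 5.
  m = 110 → c = 011000, weight = 2.
  m = 001 → c = 011001, weight = 3.
  m = 101 → c = 111100, weight = 4.
  m = 011 → c = 100100, weight = 2.
  m = 111 → c = 000001, weight = 1.
Tally weights:
  weight 0: 1 codewords.
  weight 1: 1 codewords.
  weight 2: 2 codewords.
  weight 3: 2 codewords.
  weight 4: 1 codewords.
  weight 5: 1 codewords.
Minimum distance d = smallest w > 0 with A_w > 0 = 1.
Sanity: Σ A_w = 8 = 2^3 = 8 ✓.


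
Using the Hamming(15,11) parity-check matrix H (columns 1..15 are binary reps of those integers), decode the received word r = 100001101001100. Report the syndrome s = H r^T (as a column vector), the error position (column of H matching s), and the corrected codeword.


s = (1, 0, 0, 0)^T, error position = 8, corrected codeword c = 100001111001100

Compute s = H r^T mod 2 one row at a time:
  s_1 = 0 + 1 + 0 + 0 + 1 + 1 + 0 + 0 = 3 ≡ 1 (mod 2).
  s_2 = 0 + 0 + 1 + 1 + 1 + 1 + 0 + 0 = 4 ≡ 0 (mod 2).
  s_3 = 0 + 0 + 1 + 1 + 0 + 0 + 0 + 0 = 2 ≡ 0 (mod 2).
  s_4 = 1 + 0 + 0 + 1 + 1 + 0 + 1 + 0 = 4 ≡ 0 (mod 2).
s = (1, 0, 0, 0)^T — this equals column 8 of H (binary 1000), so error is at position 8.
Correct: flip bit 8 of r = 100001101001100 to get c = 100001111001100.


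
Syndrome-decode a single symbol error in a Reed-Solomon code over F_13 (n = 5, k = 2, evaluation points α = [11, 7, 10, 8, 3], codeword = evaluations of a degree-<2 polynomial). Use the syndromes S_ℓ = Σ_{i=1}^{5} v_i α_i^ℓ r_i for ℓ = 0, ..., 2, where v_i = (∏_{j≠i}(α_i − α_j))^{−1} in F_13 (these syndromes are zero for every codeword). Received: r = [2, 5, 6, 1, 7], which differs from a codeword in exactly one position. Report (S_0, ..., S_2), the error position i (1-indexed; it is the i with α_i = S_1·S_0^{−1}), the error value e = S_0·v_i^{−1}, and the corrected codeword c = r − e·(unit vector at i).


S = (6, 5, 2), error at position 5, error magnitude e = 12, c = [2, 5, 6, 1, 8].

Step 1: column multipliers v_i = (∏_{j≠i}(α_i − α_j))^{−1} mod 13.
  i = 1 (α = 11): (11−7)(11−10)(11−8)(11−3) = 4·1·3·8 = 96 ≡ 5, so v_1 = 5^{−1} = 8 (mod 13).
  i = 2 (α = 7): (7−11)(7−10)(7−8)(7−3) = (−4)·(−3)·(−1)·4 = −48 ≡ 4, so v_2 = 4^{−1} = 10 (mod 13).
  i = 3 (α = 10): (10−11)(10−7)(10−8)(10−3) = (−1)·3·2·7 = −42 ≡ 10, so v_3 = 10^{−1} = 4 (mod 13).
  i = 4 (α = 8): (8−11)(8−7)(8−10)(8−3) = (−3)·1·(−2)·5 = 30 ≡ 4, so v_4 = 4^{−1} = 10 (mod 13).
  i = 5 (α = 3): (3−11)(3−7)(3−10)(3−8) = (−8)·(−4)·(−7)·(−5) = 1120 ≡ 2, so v_5 = 2^{−1} = 7 (mod 13).
  v = [8, 10, 4, 10, 7].
Step 2: syndromes of r = [2, 5, 6, 1, 7] (all sums mod 13).
  S_0 = Σ v_i r_i = 8·2 + 10·5 + 4·6 + 10·1 + 7·7 = 149 ≡ 6.
  S_1 = Σ v_i α_i r_i = 8·11·2 + 10·7·5 + 4·10·6 + 10·8·1 + 7·3·7 = 993 ≡ 5.
  α_i^2 mod 13 = [4, 10, 9, 12, 9].
  S_2 = Σ v_i α_i^2 r_i = 8·4·2 + 10·10·5 + 4·9·6 + 10·12·1 + 7·9·7 = 1341 ≡ 2.
  S = (6, 5, 2) ≠ 0, so r is not a codeword (an error is present).
Step 3: locate the error. For a single error e at position i, S_ℓ = v_i·e·α_i^ℓ, so α_err = S_1/S_0.
  S_0^{−1} = 6^{−1} = 11 (mod 13), so α_err = 5·11 = 55 ≡ 3 = α_5. Error position i = 5.
  Consistency check: S_2/S_1 = 2·8 = 16 ≡ 3 = α_err ✓ (single-error assumption holds).
Step 4: error magnitude e = S_0/v_5 = S_0·∏_{j≠5}(α_5 − α_j) = 6·2 = 12 ≡ 12 (mod 13).
Step 5: correct position 5: c_5 = r_5 − e = 7 − 12 ≡ 8 (mod 13). Hence c = [2, 5, 6, 1, 8].
  Check: interpolating c through the α_i gives m(x) = 7 + 9·x (degree < 2) with m(α_i) = c_i for every i, so c is indeed a codeword.


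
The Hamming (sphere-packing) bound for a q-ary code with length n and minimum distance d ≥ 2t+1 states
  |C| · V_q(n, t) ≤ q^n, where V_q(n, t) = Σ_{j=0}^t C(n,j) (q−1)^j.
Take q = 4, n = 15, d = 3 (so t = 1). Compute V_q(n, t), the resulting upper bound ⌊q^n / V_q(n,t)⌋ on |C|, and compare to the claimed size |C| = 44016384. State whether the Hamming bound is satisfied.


V_q(n, t) = 46, q^n = 1073741824, Hamming bound = 23342213, |C| = 44016384 > bound (violated).

Step 1: Compute V_q(n, t) = Σ_{j=0}^1 C(n, j) (q−1)^j.
  j = 0: C(15,0)·(3)^0 = 1·1 = 1.
  j = 1: C(15,1)·(3)^1 = 15·3 = 45.
  V_q(n, t) = 1 + 45 = 46.
Step 2: q^n = 4^15 = 1073741824.
Step 3: Hamming bound ⌊q^n / V_q(n,t)⌋ = ⌊1073741824/46⌋ = 23342213.
Step 4: Compare |C| = 44016384 to 23342213: violated.
The claimed |C| lies above the Hamming bound, so no 4-ary code of length 15 with d ≥ 3 can have 44016384 codewords.
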